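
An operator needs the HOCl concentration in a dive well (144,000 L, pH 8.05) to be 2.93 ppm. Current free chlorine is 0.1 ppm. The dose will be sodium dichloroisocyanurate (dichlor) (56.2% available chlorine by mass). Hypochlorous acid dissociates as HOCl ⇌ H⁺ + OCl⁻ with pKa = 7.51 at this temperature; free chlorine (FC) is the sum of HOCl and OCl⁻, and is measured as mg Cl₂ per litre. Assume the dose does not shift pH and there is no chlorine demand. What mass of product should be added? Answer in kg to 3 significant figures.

3.33 kg

[OCl⁻]/[HOCl] = 10^(pH − pKa) = 10^(8.05 − 7.51) = 3.467; fraction as HOCl = 1/(1 + 3.467) = 0.2238.
Free chlorine required for 2.93 ppm HOCl: 2.93 / 0.2238 = 13.09 ppm.
FC to add: 13.09 − 0.1 = 12.99 mg/L as Cl₂.
Cl₂ equivalent: 12.99 mg/L × 144,000 L = 1870 g.
Product at 56.2% available Cl: 1870 / 0.562 = 3328 g.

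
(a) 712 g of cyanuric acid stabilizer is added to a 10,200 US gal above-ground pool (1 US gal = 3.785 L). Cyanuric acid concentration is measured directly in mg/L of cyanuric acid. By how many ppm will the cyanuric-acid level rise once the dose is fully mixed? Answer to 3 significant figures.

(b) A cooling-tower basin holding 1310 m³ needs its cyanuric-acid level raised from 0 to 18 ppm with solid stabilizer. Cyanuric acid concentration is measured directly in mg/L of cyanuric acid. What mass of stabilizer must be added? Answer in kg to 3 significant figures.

(a) Volume: 10,200 US gal × 3.785 L/gal = 38,607 L.
(a) Rise: 712 g / 38,607 L × 1000 = 18.44 mg/L.

(b) Volume: 1310 m³ = 1,310,000 L.
(b) CYA to add: (18 − 0) = 18 mg/L × 1,310,000 L = 23,580 g cyanuric acid.

(a) 18.4 ppm; (b) 23.6 kg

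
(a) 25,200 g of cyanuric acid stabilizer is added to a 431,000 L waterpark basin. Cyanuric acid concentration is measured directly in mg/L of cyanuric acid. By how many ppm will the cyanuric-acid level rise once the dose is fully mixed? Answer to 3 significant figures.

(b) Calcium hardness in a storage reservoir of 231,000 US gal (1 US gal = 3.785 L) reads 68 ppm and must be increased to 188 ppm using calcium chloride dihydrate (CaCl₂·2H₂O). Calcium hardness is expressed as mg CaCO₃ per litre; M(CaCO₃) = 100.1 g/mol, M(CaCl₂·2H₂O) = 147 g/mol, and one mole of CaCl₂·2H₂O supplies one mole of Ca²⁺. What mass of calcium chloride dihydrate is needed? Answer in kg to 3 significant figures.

(a) 58.5 ppm; (b) 154 kg

(a) Rise: 25,200 g / 431,000 L × 1000 = 58.47 mg/L.

(b) Volume: 231,000 US gal × 3.785 L/gal = 874,335 L.
(b) Hardness to add: (188 − 68) = 120 mg/L as CaCO₃ × 874,335 L = 104,900 g as CaCO₃.
(b) Moles of Ca²⁺ (1 mol Ca²⁺ ≡ 1 mol CaCO₃): 104,900 / 100.1 g/mol = 1048 mol.
(b) Mass of CaCl₂·2H₂O: 1048 × 147 = 154,100 g.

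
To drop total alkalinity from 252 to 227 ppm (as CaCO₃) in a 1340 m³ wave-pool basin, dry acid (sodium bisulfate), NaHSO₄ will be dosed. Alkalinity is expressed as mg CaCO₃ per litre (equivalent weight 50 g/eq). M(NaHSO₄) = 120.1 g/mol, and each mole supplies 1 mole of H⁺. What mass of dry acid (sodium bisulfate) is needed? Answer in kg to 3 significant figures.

Volume: 1340 m³ = 1,340,000 L.
Alkalinity to neutralize: (252 − 227) = 25 mg/L as CaCO₃ × 1,340,000 L = 33,500 g as CaCO₃.
Equivalents of H⁺ required: 33,500 ÷ 50 g/eq = 670 eq = 670 mol NaHSO₄.
Mass of NaHSO₄: 670 × 120.1 = 80,470 g.

80.5 kg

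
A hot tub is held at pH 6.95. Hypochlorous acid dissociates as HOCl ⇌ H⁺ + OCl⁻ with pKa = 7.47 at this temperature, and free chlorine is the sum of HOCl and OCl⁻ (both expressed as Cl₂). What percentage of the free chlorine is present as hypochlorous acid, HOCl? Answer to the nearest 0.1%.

76.8%

[OCl⁻]/[HOCl] = 10^(pH − pKa) = 10^(6.95 − 7.47) = 10^-0.52 = 0.302.
Fraction as HOCl = 1 / (1 + 0.302) = 0.7681.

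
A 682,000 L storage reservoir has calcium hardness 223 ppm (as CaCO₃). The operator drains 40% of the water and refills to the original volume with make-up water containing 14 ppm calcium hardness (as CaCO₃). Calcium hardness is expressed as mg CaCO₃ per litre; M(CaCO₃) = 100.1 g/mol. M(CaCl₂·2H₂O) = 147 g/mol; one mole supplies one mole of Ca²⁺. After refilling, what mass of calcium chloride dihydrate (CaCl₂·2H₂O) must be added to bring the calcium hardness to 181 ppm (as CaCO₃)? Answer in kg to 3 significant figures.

41.7 kg

After draining 40% and refilling: 223 × 0.60 + 14 × 0.40 = 139.4 ppm.
Deficit to target: 181 − 139.4 = 41.6 mg/L.
As CaCO₃: 41.6 mg/L × 682,000 L = 28,370 g; ÷ 100.1 = 283.4 mol Ca²⁺.
Mass: 283.4 × 147 = 41,660 g.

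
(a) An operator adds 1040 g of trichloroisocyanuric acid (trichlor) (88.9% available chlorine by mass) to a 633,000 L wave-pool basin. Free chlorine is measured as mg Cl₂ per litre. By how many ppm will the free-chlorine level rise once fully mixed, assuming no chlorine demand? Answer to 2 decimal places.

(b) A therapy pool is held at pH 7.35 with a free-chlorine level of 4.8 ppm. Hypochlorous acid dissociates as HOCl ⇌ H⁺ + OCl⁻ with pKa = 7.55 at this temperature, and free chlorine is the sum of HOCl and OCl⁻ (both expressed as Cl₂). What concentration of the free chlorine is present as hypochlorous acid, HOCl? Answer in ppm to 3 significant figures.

(a) Available chlorine delivered: 1040 g × 0.889 = 924.6 g as Cl₂.
(a) Concentration rise: 924.6 g / 633,000 L = 1.461 mg/L = 1.46 ppm.

(b) [OCl⁻]/[HOCl] = 10^(pH − pKa) = 10^(7.35 − 7.55) = 10^-0.20 = 0.631.
(b) Fraction as HOCl = 1 / (1 + 0.631) = 0.6131.
(b) HOCl = 0.6131 × 4.8 ppm = 2.943 ppm.

(a) 1.46 ppm; (b) 2.94 ppm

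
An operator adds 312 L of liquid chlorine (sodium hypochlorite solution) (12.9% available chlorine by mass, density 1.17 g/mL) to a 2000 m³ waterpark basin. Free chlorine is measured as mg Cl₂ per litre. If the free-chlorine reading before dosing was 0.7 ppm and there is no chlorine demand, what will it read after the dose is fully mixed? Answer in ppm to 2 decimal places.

Volume: 2000 m³ = 2,000,000 L.
Mass of solution: 312 L × 1000 mL/L × 1.17 g/mL = 365,000 g.
Available chlorine delivered: 365,000 g × 0.129 = 47,090 g as Cl₂.
Concentration rise: 47,090 g / 2,000,000 L = 23.55 mg/L = 23.55 ppm.
Final FC: 0.7 + 23.55 = 24.25 ppm.

24.25 ppm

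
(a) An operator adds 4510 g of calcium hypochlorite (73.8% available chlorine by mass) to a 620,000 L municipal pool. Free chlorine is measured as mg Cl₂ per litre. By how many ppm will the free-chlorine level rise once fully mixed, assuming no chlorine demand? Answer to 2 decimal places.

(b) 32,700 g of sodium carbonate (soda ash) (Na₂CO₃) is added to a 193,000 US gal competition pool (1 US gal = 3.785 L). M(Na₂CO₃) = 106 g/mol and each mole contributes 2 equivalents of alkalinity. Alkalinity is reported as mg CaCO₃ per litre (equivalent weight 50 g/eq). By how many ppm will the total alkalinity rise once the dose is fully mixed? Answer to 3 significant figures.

(a) 5.37 ppm; (b) 42.2 ppm

(a) Available chlorine delivered: 4510 g × 0.738 = 3328 g as Cl₂.
(a) Concentration rise: 3328 g / 620,000 L = 5.368 mg/L = 5.37 ppm.

(b) Volume: 193,000 US gal × 3.785 L/gal = 730,505 L.
(b) Moles of Na₂CO₃: 32,700 g ÷ 106 g/mol = 308.5 mol → 617 eq of alkalinity.
(b) As CaCO₃: 617 eq × 50 g/eq = 30,850 g.
(b) Rise: 30,850 g / 730,505 L × 1000 = 42.23 mg/L.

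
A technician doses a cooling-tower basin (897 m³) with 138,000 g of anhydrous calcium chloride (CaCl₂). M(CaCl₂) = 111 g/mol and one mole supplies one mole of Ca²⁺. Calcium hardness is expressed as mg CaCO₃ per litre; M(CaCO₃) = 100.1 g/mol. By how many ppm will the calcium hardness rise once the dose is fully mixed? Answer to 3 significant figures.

Volume: 897 m³ = 897,000 L.
Moles of Ca²⁺: 138,000 g ÷ 111 g/mol = 1243 mol.
As CaCO₃: 1243 mol × 100.1 g/mol = 124,400 g.
Rise: 124,400 g / 897,000 L × 1000 = 138.7 mg/L.

139 ppm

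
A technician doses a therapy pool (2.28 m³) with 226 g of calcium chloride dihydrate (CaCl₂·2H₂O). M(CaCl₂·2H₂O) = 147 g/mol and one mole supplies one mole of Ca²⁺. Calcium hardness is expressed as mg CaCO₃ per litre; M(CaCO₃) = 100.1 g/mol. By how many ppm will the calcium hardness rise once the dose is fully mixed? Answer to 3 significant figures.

67.5 ppm

Volume: 2.28 m³ = 2,280 L.
Moles of Ca²⁺: 226 g ÷ 147 g/mol = 1.537 mol.
As CaCO₃: 1.537 mol × 100.1 g/mol = 153.9 g.
Rise: 153.9 g / 2,280 L × 1000 = 67.5 mg/L.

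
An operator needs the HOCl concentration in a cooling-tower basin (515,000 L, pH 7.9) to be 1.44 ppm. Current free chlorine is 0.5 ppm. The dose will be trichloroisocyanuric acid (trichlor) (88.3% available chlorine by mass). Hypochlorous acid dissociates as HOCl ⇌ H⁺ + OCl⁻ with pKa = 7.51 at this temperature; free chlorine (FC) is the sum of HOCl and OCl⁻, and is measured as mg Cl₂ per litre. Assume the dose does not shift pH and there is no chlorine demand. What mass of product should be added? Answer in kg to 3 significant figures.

2.61 kg

[OCl⁻]/[HOCl] = 10^(pH − pKa) = 10^(7.9 − 7.51) = 2.455; fraction as HOCl = 1/(1 + 2.455) = 0.2895.
Free chlorine required for 1.44 ppm HOCl: 1.44 / 0.2895 = 4.975 ppm.
FC to add: 4.975 − 0.5 = 4.475 mg/L as Cl₂.
Cl₂ equivalent: 4.475 mg/L × 515,000 L = 2305 g.
Product at 88.3% available Cl: 2305 / 0.883 = 2610 g.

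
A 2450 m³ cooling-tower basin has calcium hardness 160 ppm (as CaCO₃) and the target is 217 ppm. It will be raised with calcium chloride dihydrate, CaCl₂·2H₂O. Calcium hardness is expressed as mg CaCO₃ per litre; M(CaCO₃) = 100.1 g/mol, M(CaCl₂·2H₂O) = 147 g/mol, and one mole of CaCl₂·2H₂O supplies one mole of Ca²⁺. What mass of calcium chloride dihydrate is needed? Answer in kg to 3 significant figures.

Volume: 2450 m³ = 2,450,000 L.
Hardness to add: (217 − 160) = 57 mg/L as CaCO₃ × 2,450,000 L = 139,600 g as CaCO₃.
Moles of Ca²⁺ (1 mol Ca²⁺ ≡ 1 mol CaCO₃): 139,600 / 100.1 g/mol = 1395 mol.
Mass of CaCl₂·2H₂O: 1395 × 147 = 205,100 g.

205 kg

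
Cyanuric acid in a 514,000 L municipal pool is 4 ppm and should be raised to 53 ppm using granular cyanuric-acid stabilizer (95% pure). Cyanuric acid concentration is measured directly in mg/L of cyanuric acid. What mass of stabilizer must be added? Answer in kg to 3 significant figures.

CYA to add: (53 − 4) = 49 mg/L × 514,000 L = 25,190 g cyanuric acid.
At 95% purity: 25,190 / 0.95 = 26,510 g product.

26.5 kg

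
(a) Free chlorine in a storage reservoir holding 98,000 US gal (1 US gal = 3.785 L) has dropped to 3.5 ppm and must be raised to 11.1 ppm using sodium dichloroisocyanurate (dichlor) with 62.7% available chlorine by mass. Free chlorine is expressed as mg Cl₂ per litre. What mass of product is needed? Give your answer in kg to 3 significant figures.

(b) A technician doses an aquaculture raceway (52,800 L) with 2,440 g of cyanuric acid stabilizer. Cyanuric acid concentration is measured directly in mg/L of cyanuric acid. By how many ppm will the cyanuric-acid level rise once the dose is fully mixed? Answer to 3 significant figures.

(a) Volume: 98,000 US gal × 3.785 L/gal = 370,930 L.
(a) Chlorine deficit: 11.1 − 3.5 = 7.6 ppm = 7.6 mg/L as Cl₂.
(a) Cl₂ equivalent needed: 7.6 mg/L × 370,930 L = 2,819,000 mg = 2819 g.
(a) Product at 62.7% available chlorine: 2819 / 0.627 = 4496 g.

(b) Rise: 2,440 g / 52,800 L × 1000 = 46.21 mg/L.

(a) 4.50 kg; (b) 46.2 ppm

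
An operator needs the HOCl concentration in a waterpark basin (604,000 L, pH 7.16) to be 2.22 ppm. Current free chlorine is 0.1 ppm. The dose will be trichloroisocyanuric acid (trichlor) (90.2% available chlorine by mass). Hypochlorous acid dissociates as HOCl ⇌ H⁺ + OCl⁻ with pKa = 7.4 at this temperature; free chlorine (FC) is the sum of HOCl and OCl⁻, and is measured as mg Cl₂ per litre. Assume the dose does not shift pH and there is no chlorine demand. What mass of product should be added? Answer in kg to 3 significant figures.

2.28 kg

[OCl⁻]/[HOCl] = 10^(pH − pKa) = 10^(7.16 − 7.4) = 0.5754; fraction as HOCl = 1/(1 + 0.5754) = 0.6347.
Free chlorine required for 2.22 ppm HOCl: 2.22 / 0.6347 = 3.497 ppm.
FC to add: 3.497 − 0.1 = 3.397 mg/L as Cl₂.
Cl₂ equivalent: 3.397 mg/L × 604,000 L = 2052 g.
Product at 90.2% available Cl: 2052 / 0.902 = 2275 g.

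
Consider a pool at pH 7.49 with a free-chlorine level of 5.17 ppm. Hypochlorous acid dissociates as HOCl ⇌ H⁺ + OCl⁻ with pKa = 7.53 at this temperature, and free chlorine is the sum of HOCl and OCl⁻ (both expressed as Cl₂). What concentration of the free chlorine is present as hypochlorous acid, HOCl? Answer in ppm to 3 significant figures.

[OCl⁻]/[HOCl] = 10^(pH − pKa) = 10^(7.49 − 7.53) = 10^-0.04 = 0.912.
Fraction as HOCl = 1 / (1 + 0.912) = 0.523.
HOCl = 0.523 × 5.17 ppm = 2.704 ppm.

2.70 ppm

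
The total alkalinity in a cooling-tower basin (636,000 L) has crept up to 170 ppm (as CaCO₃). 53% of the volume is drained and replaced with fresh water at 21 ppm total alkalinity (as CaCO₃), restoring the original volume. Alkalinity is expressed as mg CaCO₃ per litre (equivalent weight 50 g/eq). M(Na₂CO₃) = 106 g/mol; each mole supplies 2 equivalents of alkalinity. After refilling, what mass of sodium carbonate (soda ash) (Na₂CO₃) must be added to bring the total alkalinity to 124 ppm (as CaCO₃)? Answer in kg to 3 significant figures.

22.2 kg

After draining 53% and refilling: 170 × 0.47 + 21 × 0.53 = 91.03 ppm.
Deficit to target: 124 − 91.03 = 32.97 mg/L.
As CaCO₃: 32.97 mg/L × 636,000 L = 20,970 g; ÷ 50 g/eq ÷ 2 = 209.7 mol Na₂CO₃.
Mass: 209.7 × 106 = 22,230 g.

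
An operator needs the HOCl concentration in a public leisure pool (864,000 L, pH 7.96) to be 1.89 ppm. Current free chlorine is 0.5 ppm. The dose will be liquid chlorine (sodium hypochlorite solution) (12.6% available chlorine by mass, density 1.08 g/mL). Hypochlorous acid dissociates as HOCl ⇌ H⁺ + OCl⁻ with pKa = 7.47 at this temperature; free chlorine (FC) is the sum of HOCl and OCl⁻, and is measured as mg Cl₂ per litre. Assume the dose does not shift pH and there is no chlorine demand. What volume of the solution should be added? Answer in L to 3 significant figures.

[OCl⁻]/[HOCl] = 10^(pH − pKa) = 10^(7.96 − 7.47) = 3.09; fraction as HOCl = 1/(1 + 3.09) = 0.2445.
Free chlorine required for 1.89 ppm HOCl: 1.89 / 0.2445 = 7.731 ppm.
FC to add: 7.731 − 0.5 = 7.231 mg/L as Cl₂.
Cl₂ equivalent: 7.231 mg/L × 864,000 L = 6247 g.
Product at 12.6% available Cl: 6247 / 0.126 = 49,580 g.
Volume: 49,580 g ÷ 1.08 g/mL = 45,910 mL.

45.9 L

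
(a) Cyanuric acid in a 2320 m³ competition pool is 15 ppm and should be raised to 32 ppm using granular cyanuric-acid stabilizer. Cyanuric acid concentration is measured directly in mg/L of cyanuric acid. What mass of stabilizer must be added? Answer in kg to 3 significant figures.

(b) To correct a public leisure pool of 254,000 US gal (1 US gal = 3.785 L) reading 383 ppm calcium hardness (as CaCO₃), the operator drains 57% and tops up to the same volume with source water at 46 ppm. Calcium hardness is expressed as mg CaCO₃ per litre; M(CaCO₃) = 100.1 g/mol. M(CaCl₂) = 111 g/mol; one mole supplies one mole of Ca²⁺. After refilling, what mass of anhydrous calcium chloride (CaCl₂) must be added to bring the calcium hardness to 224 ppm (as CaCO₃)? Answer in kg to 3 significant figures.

(a) Volume: 2320 m³ = 2,320,000 L.
(a) CYA to add: (32 − 15) = 17 mg/L × 2,320,000 L = 39,440 g cyanuric acid.

(b) Volume: 254,000 US gal × 3.785 L/gal = 961,390 L.
(b) After draining 57% and refilling: 383 × 0.43 + 46 × 0.57 = 190.91 ppm.
(b) Deficit to target: 224 − 190.91 = 33.09 mg/L.
(b) As CaCO₃: 33.09 mg/L × 961,390 L = 31,810 g; ÷ 100.1 = 317.8 mol Ca²⁺.
(b) Mass: 317.8 × 111 = 35,280 g.

(a) 39.4 kg; (b) 35.3 kg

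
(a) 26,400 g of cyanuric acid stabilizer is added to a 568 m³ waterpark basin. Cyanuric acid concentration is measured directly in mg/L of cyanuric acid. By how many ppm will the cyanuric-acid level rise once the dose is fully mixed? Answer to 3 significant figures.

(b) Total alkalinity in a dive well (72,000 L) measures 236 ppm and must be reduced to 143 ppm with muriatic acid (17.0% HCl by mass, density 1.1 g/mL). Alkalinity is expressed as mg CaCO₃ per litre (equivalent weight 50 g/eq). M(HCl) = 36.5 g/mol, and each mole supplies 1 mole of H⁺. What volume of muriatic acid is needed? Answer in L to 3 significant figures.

(a) Volume: 568 m³ = 568,000 L.
(a) Rise: 26,400 g / 568,000 L × 1000 = 46.48 mg/L.

(b) Alkalinity to neutralize: (236 − 143) = 93 mg/L as CaCO₃ × 72,000 L = 6696 g as CaCO₃.
(b) Equivalents of H⁺ required: 6696 ÷ 50 g/eq = 133.9 eq = 133.9 mol HCl.
(b) Mass of HCl: 133.9 × 36.5 = 4888 g.
(b) Mass of 17.0% solution: 4888 / 0.17 = 28,750 g.
(b) Volume: 28,750 g ÷ 1.1 g/mL = 26,140 mL.

(a) 46.5 ppm; (b) 26.1 L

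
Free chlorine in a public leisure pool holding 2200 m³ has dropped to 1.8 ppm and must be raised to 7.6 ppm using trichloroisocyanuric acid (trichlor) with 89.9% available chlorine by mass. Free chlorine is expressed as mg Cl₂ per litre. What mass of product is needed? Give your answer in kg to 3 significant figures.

Volume: 2200 m³ = 2,200,000 L.
Chlorine deficit: 7.6 − 1.8 = 5.8 ppm = 5.8 mg/L as Cl₂.
Cl₂ equivalent needed: 5.8 mg/L × 2,200,000 L = 12,760,000 mg = 12,760 g.
Product at 89.9% available chlorine: 12,760 / 0.899 = 14,190 g.

14.2 kg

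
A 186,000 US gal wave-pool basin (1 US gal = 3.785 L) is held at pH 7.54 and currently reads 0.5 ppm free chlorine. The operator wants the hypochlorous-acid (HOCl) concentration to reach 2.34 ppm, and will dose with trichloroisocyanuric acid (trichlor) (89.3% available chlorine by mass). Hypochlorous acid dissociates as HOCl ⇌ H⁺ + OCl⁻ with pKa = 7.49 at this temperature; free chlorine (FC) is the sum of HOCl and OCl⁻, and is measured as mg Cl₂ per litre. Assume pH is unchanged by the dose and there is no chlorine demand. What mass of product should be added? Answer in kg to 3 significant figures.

Volume: 186,000 US gal × 3.785 L/gal = 704,010 L.
[OCl⁻]/[HOCl] = 10^(pH − pKa) = 10^(7.54 − 7.49) = 1.122; fraction as HOCl = 1/(1 + 1.122) = 0.4712.
Free chlorine required for 2.34 ppm HOCl: 2.34 / 0.4712 = 4.966 ppm.
FC to add: 4.966 − 0.5 = 4.466 mg/L as Cl₂.
Cl₂ equivalent: 4.466 mg/L × 704,010 L = 3144 g.
Product at 89.3% available Cl: 3144 / 0.893 = 3520 g.

3.52 kg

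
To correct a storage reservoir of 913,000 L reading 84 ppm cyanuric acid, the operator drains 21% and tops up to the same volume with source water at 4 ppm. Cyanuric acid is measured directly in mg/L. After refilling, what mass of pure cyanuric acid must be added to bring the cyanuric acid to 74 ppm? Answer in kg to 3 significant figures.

After draining 21% and refilling: 84 × 0.79 + 4 × 0.21 = 67.2 ppm.
Deficit to target: 74 − 67.2 = 6.8 mg/L.
Mass: 6.8 mg/L × 913,000 L = 6208 g cyanuric acid.

6.21 kg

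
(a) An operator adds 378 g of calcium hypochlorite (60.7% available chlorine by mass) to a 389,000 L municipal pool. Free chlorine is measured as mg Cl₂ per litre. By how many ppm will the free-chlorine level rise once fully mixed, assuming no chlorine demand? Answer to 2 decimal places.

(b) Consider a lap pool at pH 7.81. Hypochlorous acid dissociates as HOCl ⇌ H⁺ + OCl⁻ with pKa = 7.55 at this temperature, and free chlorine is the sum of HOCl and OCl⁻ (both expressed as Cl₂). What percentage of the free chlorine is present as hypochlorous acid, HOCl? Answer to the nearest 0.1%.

(a) 0.59 ppm; (b) 35.5%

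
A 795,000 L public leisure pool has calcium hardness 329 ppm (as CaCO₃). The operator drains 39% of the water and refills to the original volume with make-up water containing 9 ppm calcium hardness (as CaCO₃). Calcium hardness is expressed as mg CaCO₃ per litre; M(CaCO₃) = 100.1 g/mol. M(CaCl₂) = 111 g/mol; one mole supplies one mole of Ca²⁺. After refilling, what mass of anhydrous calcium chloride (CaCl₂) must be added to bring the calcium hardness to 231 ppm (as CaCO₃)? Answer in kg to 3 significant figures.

After draining 39% and refilling: 329 × 0.61 + 9 × 0.39 = 204.2 ppm.
Deficit to target: 231 − 204.2 = 26.8 mg/L.
As CaCO₃: 26.8 mg/L × 795,000 L = 21,310 g; ÷ 100.1 = 212.8 mol Ca²⁺.
Mass: 212.8 × 111 = 23,630 g.

23.6 kg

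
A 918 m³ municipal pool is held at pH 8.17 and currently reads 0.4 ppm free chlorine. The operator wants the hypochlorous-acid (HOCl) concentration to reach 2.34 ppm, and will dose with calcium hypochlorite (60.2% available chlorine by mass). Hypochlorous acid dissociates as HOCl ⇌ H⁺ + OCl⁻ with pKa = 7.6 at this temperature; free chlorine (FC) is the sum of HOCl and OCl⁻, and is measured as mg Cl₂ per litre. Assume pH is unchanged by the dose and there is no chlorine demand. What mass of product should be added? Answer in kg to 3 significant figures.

16.2 kg

Volume: 918 m³ = 918,000 L.
[OCl⁻]/[HOCl] = 10^(pH − pKa) = 10^(8.17 − 7.6) = 3.715; fraction as HOCl = 1/(1 + 3.715) = 0.2121.
Free chlorine required for 2.34 ppm HOCl: 2.34 / 0.2121 = 11.03 ppm.
FC to add: 11.03 − 0.4 = 10.63 mg/L as Cl₂.
Cl₂ equivalent: 10.63 mg/L × 918,000 L = 9762 g.
Product at 60.2% available Cl: 9762 / 0.602 = 16,220 g.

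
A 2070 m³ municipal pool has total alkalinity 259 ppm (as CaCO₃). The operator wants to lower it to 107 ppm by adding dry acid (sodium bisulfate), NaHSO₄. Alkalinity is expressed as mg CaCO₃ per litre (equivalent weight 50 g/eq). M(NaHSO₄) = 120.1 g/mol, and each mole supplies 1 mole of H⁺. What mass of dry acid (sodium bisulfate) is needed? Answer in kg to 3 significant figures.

Volume: 2070 m³ = 2,070,000 L.
Alkalinity to neutralize: (259 − 107) = 152 mg/L as CaCO₃ × 2,070,000 L = 314,600 g as CaCO₃.
Equivalents of H⁺ required: 314,600 ÷ 50 g/eq = 6293 eq = 6293 mol NaHSO₄.
Mass of NaHSO₄: 6293 × 120.1 = 755,800 g.

756 kg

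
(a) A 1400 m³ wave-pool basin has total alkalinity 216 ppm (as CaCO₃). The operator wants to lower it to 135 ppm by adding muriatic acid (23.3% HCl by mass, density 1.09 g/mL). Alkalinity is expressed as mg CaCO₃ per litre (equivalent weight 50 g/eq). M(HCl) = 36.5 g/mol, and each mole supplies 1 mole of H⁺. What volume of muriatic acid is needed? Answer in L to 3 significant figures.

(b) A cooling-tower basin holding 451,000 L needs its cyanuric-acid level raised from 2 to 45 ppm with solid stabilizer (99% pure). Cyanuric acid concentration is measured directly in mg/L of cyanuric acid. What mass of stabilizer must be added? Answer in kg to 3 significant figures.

(a) Volume: 1400 m³ = 1,400,000 L.
(a) Alkalinity to neutralize: (216 − 135) = 81 mg/L as CaCO₃ × 1,400,000 L = 113,400 g as CaCO₃.
(a) Equivalents of H⁺ required: 113,400 ÷ 50 g/eq = 2268 eq = 2268 mol HCl.
(a) Mass of HCl: 2268 × 36.5 = 82,780 g.
(a) Mass of 23.3% solution: 82,780 / 0.233 = 355,300 g.
(a) Volume: 355,300 g ÷ 1.09 g/mL = 326,000 mL.

(b) CYA to add: (45 − 2) = 43 mg/L × 451,000 L = 19,390 g cyanuric acid.
(b) At 99% purity: 19,390 / 0.99 = 19,590 g product.

(a) 326 L; (b) 19.6 kg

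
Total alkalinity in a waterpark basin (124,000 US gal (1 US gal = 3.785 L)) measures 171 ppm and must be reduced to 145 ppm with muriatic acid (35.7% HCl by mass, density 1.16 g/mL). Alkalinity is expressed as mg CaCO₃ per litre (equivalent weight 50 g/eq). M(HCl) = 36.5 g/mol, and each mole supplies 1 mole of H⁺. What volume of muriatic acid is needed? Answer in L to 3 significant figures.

21.5 L

Volume: 124,000 US gal × 3.785 L/gal = 469,340 L.
Alkalinity to neutralize: (171 − 145) = 26 mg/L as CaCO₃ × 469,340 L = 12,200 g as CaCO₃.
Equivalents of H⁺ required: 12,200 ÷ 50 g/eq = 244.1 eq = 244.1 mol HCl.
Mass of HCl: 244.1 × 36.5 = 8908 g.
Mass of 35.7% solution: 8908 / 0.357 = 24,950 g.
Volume: 24,950 g ÷ 1.16 g/mL = 21,510 mL.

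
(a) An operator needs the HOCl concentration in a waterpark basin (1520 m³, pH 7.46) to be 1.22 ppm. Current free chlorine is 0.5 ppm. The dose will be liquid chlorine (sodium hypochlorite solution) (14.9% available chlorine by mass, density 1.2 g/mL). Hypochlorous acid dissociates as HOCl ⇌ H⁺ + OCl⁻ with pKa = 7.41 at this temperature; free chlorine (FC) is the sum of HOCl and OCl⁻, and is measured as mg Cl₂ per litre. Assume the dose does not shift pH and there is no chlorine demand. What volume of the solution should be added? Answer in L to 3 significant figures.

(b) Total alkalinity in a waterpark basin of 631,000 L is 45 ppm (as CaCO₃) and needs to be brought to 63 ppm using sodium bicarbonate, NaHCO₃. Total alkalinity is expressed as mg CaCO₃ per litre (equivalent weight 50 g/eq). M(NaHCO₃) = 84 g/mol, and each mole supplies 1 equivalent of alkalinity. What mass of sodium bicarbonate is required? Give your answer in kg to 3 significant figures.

(a) 17.8 L; (b) 19.1 kg

(a) Volume: 1520 m³ = 1,520,000 L.
(a) [OCl⁻]/[HOCl] = 10^(pH − pKa) = 10^(7.46 − 7.41) = 1.122; fraction as HOCl = 1/(1 + 1.122) = 0.4712.
(a) Free chlorine required for 1.22 ppm HOCl: 1.22 / 0.4712 = 2.589 ppm.
(a) FC to add: 2.589 − 0.5 = 2.089 mg/L as Cl₂.
(a) Cl₂ equivalent: 2.089 mg/L × 1,520,000 L = 3175 g.
(a) Product at 14.9% available Cl: 3175 / 0.149 = 21,310 g.
(a) Volume: 21,310 g ÷ 1.2 g/mL = 17,760 mL.

(b) Alkalinity to add: (63 − 45) = 18 mg/L as CaCO₃ × 631,000 L = 11,360 g as CaCO₃.
(b) Equivalents: 11,360 g ÷ 50 g/eq = 227.2 eq.
(b) NaHCO₃ supplies 1 eq per mole → 227.2 mol.
(b) Mass: 227.2 mol × 84 g/mol = 19,080 g.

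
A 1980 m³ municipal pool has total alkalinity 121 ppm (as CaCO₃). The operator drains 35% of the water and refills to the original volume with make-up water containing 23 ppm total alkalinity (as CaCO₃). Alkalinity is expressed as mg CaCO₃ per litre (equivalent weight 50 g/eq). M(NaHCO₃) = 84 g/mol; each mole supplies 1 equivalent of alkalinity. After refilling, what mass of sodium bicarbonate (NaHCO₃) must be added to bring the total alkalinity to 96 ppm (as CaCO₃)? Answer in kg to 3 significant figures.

30.9 kg

Volume: 1980 m³ = 1,980,000 L.
After draining 35% and refilling: 121 × 0.65 + 23 × 0.35 = 86.7 ppm.
Deficit to target: 96 − 86.7 = 9.3 mg/L.
As CaCO₃: 9.3 mg/L × 1,980,000 L = 18,410 g; ÷ 50 g/eq ÷ 1 = 368.3 mol NaHCO₃.
Mass: 368.3 × 84 = 30,940 g.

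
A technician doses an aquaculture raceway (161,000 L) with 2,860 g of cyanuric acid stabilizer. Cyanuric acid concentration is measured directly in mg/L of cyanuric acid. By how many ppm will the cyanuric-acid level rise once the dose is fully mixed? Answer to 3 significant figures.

17.8 ppm

Rise: 2,860 g / 161,000 L × 1000 = 17.76 mg/L.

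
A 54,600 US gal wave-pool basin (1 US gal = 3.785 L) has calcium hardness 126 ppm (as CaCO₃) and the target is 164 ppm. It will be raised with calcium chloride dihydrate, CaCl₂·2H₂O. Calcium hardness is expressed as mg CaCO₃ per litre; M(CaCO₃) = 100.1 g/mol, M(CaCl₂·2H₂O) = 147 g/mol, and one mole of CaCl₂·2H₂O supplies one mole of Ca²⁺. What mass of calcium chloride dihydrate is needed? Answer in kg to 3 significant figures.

Volume: 54,600 US gal × 3.785 L/gal = 206,661 L.
Hardness to add: (164 − 126) = 38 mg/L as CaCO₃ × 206,661 L = 7853 g as CaCO₃.
Moles of Ca²⁺ (1 mol Ca²⁺ ≡ 1 mol CaCO₃): 7853 / 100.1 g/mol = 78.45 mol.
Mass of CaCl₂·2H₂O: 78.45 × 147 = 11,530 g.

11.5 kg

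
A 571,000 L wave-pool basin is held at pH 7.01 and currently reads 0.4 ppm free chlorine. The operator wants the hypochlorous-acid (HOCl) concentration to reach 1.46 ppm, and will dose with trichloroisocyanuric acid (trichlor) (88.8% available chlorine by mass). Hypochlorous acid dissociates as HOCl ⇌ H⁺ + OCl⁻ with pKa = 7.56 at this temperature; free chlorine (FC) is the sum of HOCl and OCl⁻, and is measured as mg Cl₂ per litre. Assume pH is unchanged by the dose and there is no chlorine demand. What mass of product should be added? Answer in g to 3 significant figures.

[OCl⁻]/[HOCl] = 10^(pH − pKa) = 10^(7.01 − 7.56) = 0.2818; fraction as HOCl = 1/(1 + 0.2818) = 0.7801.
Free chlorine required for 1.46 ppm HOCl: 1.46 / 0.7801 = 1.871 ppm.
FC to add: 1.871 − 0.4 = 1.471 mg/L as Cl₂.
Cl₂ equivalent: 1.471 mg/L × 571,000 L = 840.2 g.
Product at 88.8% available Cl: 840.2 / 0.888 = 946.2 g.

946 g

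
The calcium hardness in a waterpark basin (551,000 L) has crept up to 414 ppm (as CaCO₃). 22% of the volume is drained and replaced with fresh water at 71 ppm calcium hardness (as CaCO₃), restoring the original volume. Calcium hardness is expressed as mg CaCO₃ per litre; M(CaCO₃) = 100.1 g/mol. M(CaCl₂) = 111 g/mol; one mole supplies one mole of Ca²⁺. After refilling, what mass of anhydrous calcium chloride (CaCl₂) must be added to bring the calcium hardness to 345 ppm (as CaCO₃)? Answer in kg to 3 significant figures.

3.95 kg

After draining 22% and refilling: 414 × 0.78 + 71 × 0.22 = 338.54 ppm.
Deficit to target: 345 − 338.54 = 6.46 mg/L.
As CaCO₃: 6.46 mg/L × 551,000 L = 3559 g; ÷ 100.1 = 35.56 mol Ca²⁺.
Mass: 35.56 × 111 = 3947 g.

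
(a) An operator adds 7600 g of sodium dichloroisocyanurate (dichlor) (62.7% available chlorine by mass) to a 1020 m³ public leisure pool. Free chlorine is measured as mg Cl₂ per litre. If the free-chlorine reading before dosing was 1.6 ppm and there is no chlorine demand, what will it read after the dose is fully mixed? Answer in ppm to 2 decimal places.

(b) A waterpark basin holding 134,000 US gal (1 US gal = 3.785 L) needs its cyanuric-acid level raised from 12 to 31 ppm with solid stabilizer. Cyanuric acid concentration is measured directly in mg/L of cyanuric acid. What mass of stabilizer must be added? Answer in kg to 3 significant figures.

(a) 6.27 ppm; (b) 9.64 kg

(a) Volume: 1020 m³ = 1,020,000 L.
(a) Available chlorine delivered: 7600 g × 0.627 = 4765 g as Cl₂.
(a) Concentration rise: 4765 g / 1,020,000 L = 4.672 mg/L = 4.67 ppm.
(a) Final FC: 1.6 + 4.67 = 6.27 ppm.

(b) Volume: 134,000 US gal × 3.785 L/gal = 507,190 L.
(b) CYA to add: (31 − 12) = 19 mg/L × 507,190 L = 9637 g cyanuric acid.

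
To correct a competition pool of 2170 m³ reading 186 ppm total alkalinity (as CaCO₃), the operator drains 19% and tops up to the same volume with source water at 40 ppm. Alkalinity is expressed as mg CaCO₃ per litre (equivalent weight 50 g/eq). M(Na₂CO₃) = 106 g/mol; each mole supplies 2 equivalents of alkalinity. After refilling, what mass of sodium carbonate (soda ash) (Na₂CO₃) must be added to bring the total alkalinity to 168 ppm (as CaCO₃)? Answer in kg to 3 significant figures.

Volume: 2170 m³ = 2,170,000 L.
After draining 19% and refilling: 186 × 0.81 + 40 × 0.19 = 158.26 ppm.
Deficit to target: 168 − 158.26 = 9.74 mg/L.
As CaCO₃: 9.74 mg/L × 2,170,000 L = 21,140 g; ÷ 50 g/eq ÷ 2 = 211.4 mol Na₂CO₃.
Mass: 211.4 × 106 = 22,400 g.

22.4 kg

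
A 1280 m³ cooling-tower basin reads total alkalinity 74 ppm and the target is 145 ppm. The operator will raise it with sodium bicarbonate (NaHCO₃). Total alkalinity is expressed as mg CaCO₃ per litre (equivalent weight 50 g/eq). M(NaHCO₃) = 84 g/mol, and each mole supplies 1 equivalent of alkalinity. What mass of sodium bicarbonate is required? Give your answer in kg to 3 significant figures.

153 kg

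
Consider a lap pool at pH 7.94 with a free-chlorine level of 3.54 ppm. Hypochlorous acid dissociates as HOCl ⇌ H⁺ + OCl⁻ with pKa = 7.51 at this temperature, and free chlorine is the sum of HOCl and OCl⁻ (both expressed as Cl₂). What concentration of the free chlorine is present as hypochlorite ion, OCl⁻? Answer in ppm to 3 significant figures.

2.58 ppm

[OCl⁻]/[HOCl] = 10^(pH − pKa) = 10^(7.94 − 7.51) = 10^0.43 = 2.692.
Fraction as HOCl = 1 / (1 + 2.692) = 0.2709.
OCl⁻ = (1 − 0.2709) × 3.54 ppm = 2.581 ppm.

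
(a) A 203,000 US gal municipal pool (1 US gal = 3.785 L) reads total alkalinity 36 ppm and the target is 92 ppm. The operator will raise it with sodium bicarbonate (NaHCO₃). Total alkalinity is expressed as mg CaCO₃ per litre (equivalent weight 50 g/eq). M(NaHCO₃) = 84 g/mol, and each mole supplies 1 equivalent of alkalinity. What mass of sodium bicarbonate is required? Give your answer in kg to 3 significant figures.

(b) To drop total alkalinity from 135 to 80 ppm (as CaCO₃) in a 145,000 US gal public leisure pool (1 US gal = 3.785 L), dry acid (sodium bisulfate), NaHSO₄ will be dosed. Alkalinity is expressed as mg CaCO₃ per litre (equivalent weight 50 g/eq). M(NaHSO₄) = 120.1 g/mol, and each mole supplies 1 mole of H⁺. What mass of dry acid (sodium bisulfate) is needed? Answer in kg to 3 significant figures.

(a) 72.3 kg; (b) 72.5 kg

(a) Volume: 203,000 US gal × 3.785 L/gal = 768,355 L.
(a) Alkalinity to add: (92 − 36) = 56 mg/L as CaCO₃ × 768,355 L = 43,030 g as CaCO₃.
(a) Equivalents: 43,030 g ÷ 50 g/eq = 860.6 eq.
(a) NaHCO₃ supplies 1 eq per mole → 860.6 mol.
(a) Mass: 860.6 mol × 84 g/mol = 72,290 g.

(b) Volume: 145,000 US gal × 3.785 L/gal = 548,825 L.
(b) Alkalinity to neutralize: (135 − 80) = 55 mg/L as CaCO₃ × 548,825 L = 30,190 g as CaCO₃.
(b) Equivalents of H⁺ required: 30,190 ÷ 50 g/eq = 603.7 eq = 603.7 mol NaHSO₄.
(b) Mass of NaHSO₄: 603.7 × 120.1 = 72,510 g.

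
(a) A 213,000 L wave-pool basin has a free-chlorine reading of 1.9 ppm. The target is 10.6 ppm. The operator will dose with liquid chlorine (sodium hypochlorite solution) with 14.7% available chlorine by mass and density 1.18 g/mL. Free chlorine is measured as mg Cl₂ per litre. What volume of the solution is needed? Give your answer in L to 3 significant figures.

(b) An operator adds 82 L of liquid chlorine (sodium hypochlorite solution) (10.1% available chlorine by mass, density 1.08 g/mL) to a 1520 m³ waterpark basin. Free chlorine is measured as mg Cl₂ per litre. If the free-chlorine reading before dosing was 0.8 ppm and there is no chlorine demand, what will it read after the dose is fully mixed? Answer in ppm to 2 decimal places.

(a) 10.7 L; (b) 6.68 ppm

(a) Chlorine deficit: 10.6 − 1.9 = 8.7 ppm = 8.7 mg/L as Cl₂.
(a) Cl₂ equivalent needed: 8.7 mg/L × 213,000 L = 1,853,000 mg = 1853 g.
(a) Product at 14.7% available chlorine: 1853 / 0.147 = 12,610 g.
(a) Volume at density 1.18 g/mL: 12,610 g ÷ 1.18 g/mL = 10,680 mL.

(b) Volume: 1520 m³ = 1,520,000 L.
(b) Mass of solution: 82 L × 1000 mL/L × 1.08 g/mL = 88,560 g.
(b) Available chlorine delivered: 88,560 g × 0.101 = 8945 g as Cl₂.
(b) Concentration rise: 8945 g / 1,520,000 L = 5.885 mg/L = 5.88 ppm.
(b) Final FC: 0.8 + 5.88 = 6.68 ppm.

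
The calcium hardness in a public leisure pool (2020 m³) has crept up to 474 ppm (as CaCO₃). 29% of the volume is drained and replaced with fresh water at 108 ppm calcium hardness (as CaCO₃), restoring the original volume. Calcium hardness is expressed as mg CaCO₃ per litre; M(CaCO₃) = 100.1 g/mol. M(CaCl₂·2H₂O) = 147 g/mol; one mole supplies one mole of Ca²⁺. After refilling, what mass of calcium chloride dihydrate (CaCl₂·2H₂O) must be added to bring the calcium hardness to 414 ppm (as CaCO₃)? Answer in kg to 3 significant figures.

137 kg

Volume: 2020 m³ = 2,020,000 L.
After draining 29% and refilling: 474 × 0.71 + 108 × 0.29 = 367.86 ppm.
Deficit to target: 414 − 367.86 = 46.14 mg/L.
As CaCO₃: 46.14 mg/L × 2,020,000 L = 93,200 g; ÷ 100.1 = 931.1 mol Ca²⁺.
Mass: 931.1 × 147 = 136,900 g.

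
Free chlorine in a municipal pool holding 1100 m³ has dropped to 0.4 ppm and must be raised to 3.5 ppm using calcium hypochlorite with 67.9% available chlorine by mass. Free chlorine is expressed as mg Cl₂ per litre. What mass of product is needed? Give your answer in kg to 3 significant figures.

5.02 kg

Volume: 1100 m³ = 1,100,000 L.
Chlorine deficit: 3.5 − 0.4 = 3.1 ppm = 3.1 mg/L as Cl₂.
Cl₂ equivalent needed: 3.1 mg/L × 1,100,000 L = 3,410,000 mg = 3410 g.
Product at 67.9% available chlorine: 3410 / 0.679 = 5022 g.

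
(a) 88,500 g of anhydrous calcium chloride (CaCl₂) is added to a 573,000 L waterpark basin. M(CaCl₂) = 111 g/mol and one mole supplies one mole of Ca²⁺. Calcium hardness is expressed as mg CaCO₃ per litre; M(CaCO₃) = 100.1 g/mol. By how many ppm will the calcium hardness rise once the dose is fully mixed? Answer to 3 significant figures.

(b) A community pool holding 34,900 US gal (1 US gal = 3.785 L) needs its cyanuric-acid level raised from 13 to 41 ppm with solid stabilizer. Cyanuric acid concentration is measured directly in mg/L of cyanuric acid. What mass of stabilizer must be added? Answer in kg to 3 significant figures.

(a) 139 ppm; (b) 3.70 kg

(a) Moles of Ca²⁺: 88,500 g ÷ 111 g/mol = 797.3 mol.
(a) As CaCO₃: 797.3 mol × 100.1 g/mol = 79,810 g.
(a) Rise: 79,810 g / 573,000 L × 1000 = 139.3 mg/L.

(b) Volume: 34,900 US gal × 3.785 L/gal = 132,096 L.
(b) CYA to add: (41 − 13) = 28 mg/L × 132,096 L = 3699 g cyanuric acid.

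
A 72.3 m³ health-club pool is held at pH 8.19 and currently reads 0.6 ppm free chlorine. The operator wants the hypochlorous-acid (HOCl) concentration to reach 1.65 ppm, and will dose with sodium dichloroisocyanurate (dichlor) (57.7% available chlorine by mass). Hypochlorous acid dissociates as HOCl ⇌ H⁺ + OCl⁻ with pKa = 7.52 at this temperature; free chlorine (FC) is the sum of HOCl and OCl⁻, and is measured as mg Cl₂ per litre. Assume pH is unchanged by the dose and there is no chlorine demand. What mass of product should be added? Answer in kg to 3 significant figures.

1.10 kg

Volume: 72.3 m³ = 72,300 L.
[OCl⁻]/[HOCl] = 10^(pH − pKa) = 10^(8.19 − 7.52) = 4.677; fraction as HOCl = 1/(1 + 4.677) = 0.1761.
Free chlorine required for 1.65 ppm HOCl: 1.65 / 0.1761 = 9.368 ppm.
FC to add: 9.368 − 0.6 = 8.768 mg/L as Cl₂.
Cl₂ equivalent: 8.768 mg/L × 72,300 L = 633.9 g.
Product at 57.7% available Cl: 633.9 / 0.577 = 1099 g.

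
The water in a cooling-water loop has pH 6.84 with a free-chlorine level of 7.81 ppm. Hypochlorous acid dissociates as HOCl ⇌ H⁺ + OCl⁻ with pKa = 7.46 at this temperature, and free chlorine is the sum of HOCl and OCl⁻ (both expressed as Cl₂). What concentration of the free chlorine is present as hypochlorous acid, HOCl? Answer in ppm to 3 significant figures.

[OCl⁻]/[HOCl] = 10^(pH − pKa) = 10^(6.84 − 7.46) = 10^-0.62 = 0.2399.
Fraction as HOCl = 1 / (1 + 0.2399) = 0.8065.
HOCl = 0.8065 × 7.81 ppm = 6.299 ppm.

6.30 ppm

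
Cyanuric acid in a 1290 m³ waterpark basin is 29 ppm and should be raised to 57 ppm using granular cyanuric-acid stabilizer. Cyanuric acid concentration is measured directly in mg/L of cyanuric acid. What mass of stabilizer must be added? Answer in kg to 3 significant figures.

36.1 kg

Volume: 1290 m³ = 1,290,000 L.
CYA to add: (57 − 29) = 28 mg/L × 1,290,000 L = 36,120 g cyanuric acid.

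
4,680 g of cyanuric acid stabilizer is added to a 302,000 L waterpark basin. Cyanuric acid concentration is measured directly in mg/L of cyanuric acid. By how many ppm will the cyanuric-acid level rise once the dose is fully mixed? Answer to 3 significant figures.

Rise: 4,680 g / 302,000 L × 1000 = 15.5 mg/L.

15.5 ppm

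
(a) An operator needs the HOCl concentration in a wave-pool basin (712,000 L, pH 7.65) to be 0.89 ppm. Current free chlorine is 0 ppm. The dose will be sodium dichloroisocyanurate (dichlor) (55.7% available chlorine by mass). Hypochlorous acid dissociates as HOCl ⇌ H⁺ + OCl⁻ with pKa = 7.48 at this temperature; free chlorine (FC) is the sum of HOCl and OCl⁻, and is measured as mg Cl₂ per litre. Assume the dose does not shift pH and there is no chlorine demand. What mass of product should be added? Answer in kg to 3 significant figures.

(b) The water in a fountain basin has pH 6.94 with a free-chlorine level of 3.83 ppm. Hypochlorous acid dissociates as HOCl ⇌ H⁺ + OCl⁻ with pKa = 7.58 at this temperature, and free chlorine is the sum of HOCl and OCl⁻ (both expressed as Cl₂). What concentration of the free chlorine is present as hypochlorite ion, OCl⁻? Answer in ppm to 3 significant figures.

(a) 2.82 kg; (b) 0.714 ppm

(a) [OCl⁻]/[HOCl] = 10^(pH − pKa) = 10^(7.65 − 7.48) = 1.479; fraction as HOCl = 1/(1 + 1.479) = 0.4034.
(a) Free chlorine required for 0.89 ppm HOCl: 0.89 / 0.4034 = 2.206 ppm.
(a) FC to add: 2.206 − 0 = 2.206 mg/L as Cl₂.
(a) Cl₂ equivalent: 2.206 mg/L × 712,000 L = 1571 g.
(a) Product at 55.7% available Cl: 1571 / 0.557 = 2820 g.

(b) [OCl⁻]/[HOCl] = 10^(pH − pKa) = 10^(6.94 − 7.58) = 10^-0.64 = 0.2291.
(b) Fraction as HOCl = 1 / (1 + 0.2291) = 0.8136.
(b) OCl⁻ = (1 − 0.8136) × 3.83 ppm = 0.7139 ppm.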